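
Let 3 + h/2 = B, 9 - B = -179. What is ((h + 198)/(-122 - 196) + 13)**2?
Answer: 3179089/25281 ≈ 125.75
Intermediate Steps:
B = 188 (B = 9 - 1*(-179) = 9 + 179 = 188)
h = 370 (h = -6 + 2*188 = -6 + 376 = 370)
((h + 198)/(-122 - 196) + 13)**2 = ((370 + 198)/(-122 - 196) + 13)**2 = (568/(-318) + 13)**2 = (568*(-1/318) + 13)**2 = (-284/159 + 13)**2 = (1783/159)**2 = 3179089/25281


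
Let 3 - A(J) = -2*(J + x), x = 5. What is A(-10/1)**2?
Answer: 49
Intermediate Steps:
A(J) = 13 + 2*J (A(J) = 3 - (-2)*(J + 5) = 3 - (-2)*(5 + J) = 3 - (-10 - 2*J) = 3 + (10 + 2*J) = 13 + 2*J)
A(-10/1)**2 = (13 + 2*(-10/1))**2 = (13 + 2*(-10*1))**2 = (13 + 2*(-10))**2 = (13 - 20)**2 = (-7)**2 = 49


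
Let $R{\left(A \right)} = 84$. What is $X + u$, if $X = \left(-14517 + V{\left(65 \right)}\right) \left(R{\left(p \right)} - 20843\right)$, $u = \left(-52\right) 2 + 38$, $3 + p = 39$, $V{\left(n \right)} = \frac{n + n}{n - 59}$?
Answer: $\frac{902725676}{3} \approx 3.0091 \cdot 10^{8}$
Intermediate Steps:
$V{\left(n \right)} = \frac{2 n}{-59 + n}$
$p = 36$ ($p = -3 + 39 = 36$)
$u = -66$ ($u = -104 + 38 = -66$)
$X = \frac{902725874}{3}$ ($X = \left(-14517 + 2 \cdot 65 \frac{1}{-59 + 65}\right) \left(84 - 20843\right) = \left(-14517 + 2 \cdot 65 \cdot \frac{1}{6}\right) \left(-20759\right) = \left(-14517 + \frac{65}{3}\right) \left(-20759\right) = \left(- \frac{43486}{3}\right) \left(-20759\right) = \frac{902725874}{3} \approx 3.0091 \cdot 10^{8}$)
$X + u = \frac{902725874}{3} - 66 = \frac{902725676}{3}$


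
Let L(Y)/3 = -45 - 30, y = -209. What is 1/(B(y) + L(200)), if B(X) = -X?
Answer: -1/16 ≈ -0.062500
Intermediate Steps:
L(Y) = -225 (L(Y) = 3*(-45 - 30) = 3*(-75) = -225)
1/(B(y) + L(200)) = 1/(-1*(-209) - 225) = 1/(209 - 225) = 1/(-16) = -1/16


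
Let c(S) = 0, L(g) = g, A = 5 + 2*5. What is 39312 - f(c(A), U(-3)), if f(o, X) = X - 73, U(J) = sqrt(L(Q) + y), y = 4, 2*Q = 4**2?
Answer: 39385 - 2*sqrt(3) ≈ 39382.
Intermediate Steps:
Q = 8 (Q = (1/2)*4**2 = (1/2)*16 = 8)
A = 15 (A = 5 + 10 = 15)
U(J) = 2*sqrt(3) (U(J) = sqrt(8 + 4) = sqrt(12) = 2*sqrt(3))
f(o, X) = -73 + X
39312 - f(c(A), U(-3)) = 39312 - (-73 + 2*sqrt(3)) = 39312 + (73 - 2*sqrt(3)) = 39385 - 2*sqrt(3)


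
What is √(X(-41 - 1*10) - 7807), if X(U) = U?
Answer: I*√7858 ≈ 88.645*I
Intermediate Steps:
√(X(-41 - 1*10) - 7807) = √((-41 - 1*10) - 7807) = √((-41 - 10) - 7807) = √(-51 - 7807) = √(-7858) = I*√7858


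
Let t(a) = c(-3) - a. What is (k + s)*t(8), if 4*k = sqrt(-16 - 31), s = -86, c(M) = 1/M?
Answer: 2150/3 - 25*I*sqrt(47)/12 ≈ 716.67 - 14.283*I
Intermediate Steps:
t(a) = -1/3 - a (t(a) = 1/(-3) - a = -1/3 - a)
k = I*sqrt(47)/4 (k = sqrt(-16 - 31)/4 = sqrt(-47)/4 = (I*sqrt(47))/4 = I*sqrt(47)/4 ≈ 1.7139*I)
(k + s)*t(8) = (I*sqrt(47)/4 - 86)*(-1/3 - 1*8) = (-86 + I*sqrt(47)/4)*(-1/3 - 8) = (-86 + I*sqrt(47)/4)*(-25/3) = 2150/3 - 25*I*sqrt(47)/12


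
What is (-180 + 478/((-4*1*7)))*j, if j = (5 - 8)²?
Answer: -24831/14 ≈ -1773.6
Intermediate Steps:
j = 9 (j = (-3)² = 9)
(-180 + 478/((-4*1*7)))*j = (-180 + 478/((-4*1*7)))*9 = (-180 + 478/((-4*7)))*9 = (-180 + 478/(-28))*9 = (-180 + 478*(-1/28))*9 = (-180 - 239/14)*9 = -2759/14*9 = -24831/14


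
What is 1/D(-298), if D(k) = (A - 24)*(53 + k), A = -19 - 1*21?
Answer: 1/15680 ≈ 6.3775e-5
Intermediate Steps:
A = -40 (A = -19 - 21 = -40)
D(k) = -3392 - 64*k (D(k) = (-40 - 24)*(53 + k) = -64*(53 + k) = -3392 - 64*k)
1/D(-298) = 1/(-3392 - 64*(-298)) = 1/(-3392 + 19072) = 1/15680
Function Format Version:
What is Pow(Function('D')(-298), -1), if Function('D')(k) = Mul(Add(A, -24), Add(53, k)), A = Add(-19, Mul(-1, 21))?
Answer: Rational(1, 15680) ≈ 6.3775e-5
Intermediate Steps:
A = -40 (A = Add(-19, -21) = -40)
Function('D')(k) = Add(-3392, Mul(-64, k)) (Function('D')(k) = Mul(Add(-40, -24), Add(53, k)) = Mul(-64, Add(53, k)) = Add(-3392, Mul(-64, k)))
Pow(Function('D')(-298), -1) = Pow(Add(-3392, Mul(-64, -298)), -1) = Pow(Add(-3392, 19072), -1) = Pow(15680, -1) = Rational(1, 15680)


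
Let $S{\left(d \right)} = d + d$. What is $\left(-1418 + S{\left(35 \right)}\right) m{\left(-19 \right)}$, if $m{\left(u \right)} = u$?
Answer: $25612$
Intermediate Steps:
$S{\left(d \right)} = 2 d$
$\left(-1418 + S{\left(35 \right)}\right) m{\left(-19 \right)} = \left(-1418 + 2 \cdot 35\right) \left(-19\right) = \left(-1418 + 70\right) \left(-19\right) = \left(-1348\right) \left(-19\right) = 25612$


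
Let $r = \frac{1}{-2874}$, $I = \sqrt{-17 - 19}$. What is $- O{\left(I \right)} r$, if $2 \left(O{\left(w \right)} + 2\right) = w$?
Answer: $- \frac{1}{1437} + \frac{i}{958} \approx -0.00069589 + 0.0010438 i$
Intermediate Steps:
$I = 6 i$ ($I = \sqrt{-36} = 6 i \approx 6.0 i$)
$O{\left(w \right)} = -2 + \frac{w}{2}$
$r = - \frac{1}{2874} \approx -0.00034795$
$- O{\left(I \right)} r = - \frac{\left(-2 + \frac{6 i}{2}\right) \left(-1\right)}{2874} = - \frac{\left(-2 + 3 i\right) \left(-1\right)}{2874} = - (\frac{1}{1437} - \frac{i}{958}) = - \frac{1}{1437} + \frac{i}{958}$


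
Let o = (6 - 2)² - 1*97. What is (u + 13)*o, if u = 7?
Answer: -1620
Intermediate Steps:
o = -81 (o = 4² - 97 = 16 - 97 = -81)
(u + 13)*o = (7 + 13)*(-81) = 20*(-81) = -1620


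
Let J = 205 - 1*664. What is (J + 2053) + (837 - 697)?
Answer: 1734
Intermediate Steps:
J = -459 (J = 205 - 664 = -459)
(J + 2053) + (837 - 697) = (-459 + 2053) + (837 - 697) = 1594 + 140 = 1734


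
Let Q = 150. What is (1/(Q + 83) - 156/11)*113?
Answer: -4106081/2563 ≈ -1602.1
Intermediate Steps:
(1/(Q + 83) - 156/11)*113 = (1/(150 + 83) - 156/11)*113 = (1/233 - 156*1/11)*113 = (1/233 - 156/11)*113 = -36337/2563*113 = -4106081/2563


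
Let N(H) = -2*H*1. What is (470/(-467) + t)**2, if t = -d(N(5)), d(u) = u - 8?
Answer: 62980096/218089 ≈ 288.78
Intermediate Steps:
N(H) = -2*H
d(u) = -8 + u
t = 18 (t = -(-8 - 2*5) = -(-8 - 10) = -1*(-18) = 18)
(470/(-467) + t)**2 = (470/(-467) + 18)**2 = (470*(-1/467) + 18)**2 = (-470/467 + 18)**2 = (7936/467)**2 = 62980096/218089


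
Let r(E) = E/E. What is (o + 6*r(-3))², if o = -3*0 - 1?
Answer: 25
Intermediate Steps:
r(E) = 1
o = -1 (o = 0 - 1 = -1)
(o + 6*r(-3))² = (-1 + 6*1)² = (-1 + 6)² = 5² = 25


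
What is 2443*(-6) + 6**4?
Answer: -13362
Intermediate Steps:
2443*(-6) + 6**4 = -14658 + 1296 = -13362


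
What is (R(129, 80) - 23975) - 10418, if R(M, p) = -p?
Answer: -34473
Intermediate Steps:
(R(129, 80) - 23975) - 10418 = (-1*80 - 23975) - 10418 = (-80 - 23975) - 10418 = -24055 - 10418 = -34473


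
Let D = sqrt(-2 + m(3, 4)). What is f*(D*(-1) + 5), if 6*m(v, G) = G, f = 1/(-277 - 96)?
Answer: -5/373 + 2*I*sqrt(3)/1119 ≈ -0.013405 + 0.0030957*I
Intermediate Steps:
f = -1/373 (f = 1/(-373) = -1/373 ≈ -0.0026810)
m(v, G) = G/6
D = 2*I*sqrt(3)/3 (D = sqrt(-2 + (1/6)*4) = sqrt(-2 + 2/3) = sqrt(-4/3) = 2*I*sqrt(3)/3 ≈ 1.1547*I)
f*(D*(-1) + 5) = -((2*I*sqrt(3)/3)*(-1) + 5)/373 = -(-2*I*sqrt(3)/3 + 5)/373 = -(5 - 2*I*sqrt(3)/3)/373 = -5/373 + 2*I*sqrt(3)/1119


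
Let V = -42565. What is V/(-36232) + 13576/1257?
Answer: 545389837/45543624 ≈ 11.975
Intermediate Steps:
V/(-36232) + 13576/1257 = -42565/(-36232) + 13576/1257 = -42565*(-1/36232) + 13576*(1/1257) = 42565/36232 + 13576/1257 = 545389837/45543624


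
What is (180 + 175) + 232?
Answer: 587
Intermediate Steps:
(180 + 175) + 232 = 355 + 232 = 587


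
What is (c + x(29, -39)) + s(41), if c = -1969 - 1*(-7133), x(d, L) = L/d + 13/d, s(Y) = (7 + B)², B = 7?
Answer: 155414/29 ≈ 5359.1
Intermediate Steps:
s(Y) = 196 (s(Y) = (7 + 7)² = 14² = 196)
x(d, L) = 13/d + L/d
c = 5164 (c = -1969 + 7133 = 5164)
(c + x(29, -39)) + s(41) = (5164 + (13 - 39)/29) + 196 = (5164 + (1/29)*(-26)) + 196 = (5164 - 26/29) + 196 = 149730/29 + 196 = 155414/29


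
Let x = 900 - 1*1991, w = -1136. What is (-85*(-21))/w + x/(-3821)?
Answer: -5581109/4340656 ≈ -1.2858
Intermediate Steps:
x = -1091 (x = 900 - 1991 = -1091)
(-85*(-21))/w + x/(-3821) = -85*(-21)/(-1136) - 1091/(-3821) = 1785*(-1/1136) - 1091*(-1/3821) = -1785/1136 + 1091/3821 = -5581109/4340656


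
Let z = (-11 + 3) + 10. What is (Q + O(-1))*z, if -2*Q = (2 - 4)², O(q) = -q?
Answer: -2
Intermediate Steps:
Q = -2 (Q = -(2 - 4)²/2 = -½*(-2)² = -½*4 = -2)
z = 2 (z = -8 + 10 = 2)
(Q + O(-1))*z = (-2 - 1*(-1))*2 = (-2 + 1)*2 = -1*2 = -2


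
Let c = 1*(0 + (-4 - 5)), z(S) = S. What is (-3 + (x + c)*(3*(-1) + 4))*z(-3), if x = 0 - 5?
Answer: 51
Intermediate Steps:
x = -5
c = -9 (c = 1*(0 - 9) = 1*(-9) = -9)
(-3 + (x + c)*(3*(-1) + 4))*z(-3) = (-3 + (-5 - 9)*(3*(-1) + 4))*(-3) = (-3 - 14*(-3 + 4))*(-3) = (-3 - 14*1)*(-3) = (-3 - 14)*(-3) = -17*(-3) = 51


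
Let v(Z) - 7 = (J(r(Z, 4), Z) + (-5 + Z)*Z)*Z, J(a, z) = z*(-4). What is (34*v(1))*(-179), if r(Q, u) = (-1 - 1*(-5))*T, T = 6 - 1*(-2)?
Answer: 6086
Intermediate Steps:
T = 8 (T = 6 + 2 = 8)
r(Q, u) = 32 (r(Q, u) = (-1 - 1*(-5))*8 = (-1 + 5)*8 = 4*8 = 32)
J(a, z) = -4*z
v(Z) = 7 + Z*(-4*Z + Z*(-5 + Z)) (v(Z) = 7 + (-4*Z + (-5 + Z)*Z)*Z = 7 + (-4*Z + Z*(-5 + Z))*Z = 7 + Z*(-4*Z + Z*(-5 + Z)))
(34*v(1))*(-179) = (34*(7 + 1**3 - 9*1**2))*(-179) = (34*(7 + 1 - 9*1))*(-179) = (34*(7 + 1 - 9))*(-179) = (34*(-1))*(-179) = -34*(-179) = 6086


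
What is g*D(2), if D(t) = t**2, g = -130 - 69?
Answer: -796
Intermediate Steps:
g = -199
g*D(2) = -199*2**2 = -199*4 = -796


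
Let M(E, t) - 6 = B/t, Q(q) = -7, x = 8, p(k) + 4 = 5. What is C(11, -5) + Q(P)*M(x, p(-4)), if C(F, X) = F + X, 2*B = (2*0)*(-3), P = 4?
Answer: -36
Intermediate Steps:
p(k) = 1 (p(k) = -4 + 5 = 1)
B = 0 (B = ((2*0)*(-3))/2 = (0*(-3))/2 = (½)*0 = 0)
M(E, t) = 6 (M(E, t) = 6 + 0/t = 6 + 0 = 6)
C(11, -5) + Q(P)*M(x, p(-4)) = (11 - 5) - 7*6 = 6 - 42 = -36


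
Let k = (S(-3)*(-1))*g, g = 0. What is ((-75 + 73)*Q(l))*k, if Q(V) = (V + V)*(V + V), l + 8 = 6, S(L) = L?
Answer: 0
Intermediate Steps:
l = -2 (l = -8 + 6 = -2)
Q(V) = 4*V**2 (Q(V) = (2*V)*(2*V) = 4*V**2)
k = 0 (k = -3*(-1)*0 = 3*0 = 0)
((-75 + 73)*Q(l))*k = ((-75 + 73)*(4*(-2)**2))*0 = -8*4*0 = -2*16*0 = -32*0 = 0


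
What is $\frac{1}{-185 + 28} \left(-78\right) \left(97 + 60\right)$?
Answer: $78$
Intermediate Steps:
$\frac{1}{-185 + 28} \left(-78\right) \left(97 + 60\right) = \frac{1}{-157} \left(-78\right) 157 = \left(- \frac{1}{157}\right) \left(-78\right) 157 = \frac{78}{157} \cdot 157 = 78$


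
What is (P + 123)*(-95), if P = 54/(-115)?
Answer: -267729/23 ≈ -11640.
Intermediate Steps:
P = -54/115 (P = 54*(-1/115) = -54/115 ≈ -0.46957)
(P + 123)*(-95) = (-54/115 + 123)*(-95) = (14091/115)*(-95) = -267729/23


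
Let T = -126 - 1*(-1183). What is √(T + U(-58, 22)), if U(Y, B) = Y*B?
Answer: I*√219 ≈ 14.799*I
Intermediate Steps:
U(Y, B) = B*Y
T = 1057 (T = -126 + 1183 = 1057)
√(T + U(-58, 22)) = √(1057 + 22*(-58)) = √(1057 - 1276) = √(-219) = I*√219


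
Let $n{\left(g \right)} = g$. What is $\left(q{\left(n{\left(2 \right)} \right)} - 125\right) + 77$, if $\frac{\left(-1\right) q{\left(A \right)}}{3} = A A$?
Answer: $-60$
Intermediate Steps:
$q{\left(A \right)} = - 3 A^{2}$ ($q{\left(A \right)} = - 3 A A = - 3 A^{2}$)
$\left(q{\left(n{\left(2 \right)} \right)} - 125\right) + 77 = \left(- 3 \cdot 2^{2} - 125\right) + 77 = \left(\left(-3\right) 4 - 125\right) + 77 = \left(-12 - 125\right) + 77 = -137 + 77 = -60$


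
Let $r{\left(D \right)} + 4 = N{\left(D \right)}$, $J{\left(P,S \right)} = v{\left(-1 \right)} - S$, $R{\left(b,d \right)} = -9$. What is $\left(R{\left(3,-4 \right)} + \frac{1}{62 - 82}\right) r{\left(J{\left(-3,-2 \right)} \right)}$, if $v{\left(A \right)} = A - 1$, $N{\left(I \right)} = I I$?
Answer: $\frac{181}{5} \approx 36.2$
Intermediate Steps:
$N{\left(I \right)} = I^{2}$
$v{\left(A \right)} = -1 + A$
$J{\left(P,S \right)} = -2 - S$ ($J{\left(P,S \right)} = \left(-1 - 1\right) - S = -2 - S$)
$r{\left(D \right)} = -4 + D^{2}$
$\left(R{\left(3,-4 \right)} + \frac{1}{62 - 82}\right) r{\left(J{\left(-3,-2 \right)} \right)} = \left(-9 + \frac{1}{62 - 82}\right) \left(-4 + \left(-2 - -2\right)^{2}\right) = \left(-9 + \frac{1}{-20}\right) \left(-4 + \left(-2 + 2\right)^{2}\right) = \left(-9 - \frac{1}{20}\right) \left(-4 + 0^{2}\right) = - \frac{181 \left(-4 + 0\right)}{20} = \left(- \frac{181}{20}\right) \left(-4\right) = \frac{181}{5}$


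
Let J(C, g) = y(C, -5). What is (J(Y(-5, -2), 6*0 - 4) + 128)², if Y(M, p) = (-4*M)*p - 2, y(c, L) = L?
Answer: 15129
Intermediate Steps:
Y(M, p) = -2 - 4*M*p (Y(M, p) = -4*M*p - 2 = -2 - 4*M*p)
J(C, g) = -5
(J(Y(-5, -2), 6*0 - 4) + 128)² = (-5 + 128)² = 123² = 15129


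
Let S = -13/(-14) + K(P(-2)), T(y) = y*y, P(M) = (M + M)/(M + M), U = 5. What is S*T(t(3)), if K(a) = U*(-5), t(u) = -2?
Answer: -674/7 ≈ -96.286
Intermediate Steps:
P(M) = 1 (P(M) = (2*M)/((2*M)) = (2*M)*(1/(2*M)) = 1)
T(y) = y²
K(a) = -25 (K(a) = 5*(-5) = -25)
S = -337/14 (S = -13/(-14) - 25 = -13*(-1/14) - 25 = 13/14 - 25 = -337/14 ≈ -24.071)
S*T(t(3)) = -337/14*(-2)² = -337/14*4 = -674/7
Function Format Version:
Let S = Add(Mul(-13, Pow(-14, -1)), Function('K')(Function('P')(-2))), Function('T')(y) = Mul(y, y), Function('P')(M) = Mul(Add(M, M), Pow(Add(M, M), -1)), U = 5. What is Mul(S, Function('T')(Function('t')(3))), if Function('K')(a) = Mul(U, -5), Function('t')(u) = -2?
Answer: Rational(-674, 7) ≈ -96.286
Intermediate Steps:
Function('P')(M) = 1 (Function('P')(M) = Mul(Mul(2, M), Pow(Mul(2, M), -1)) = Mul(Mul(2, M), Mul(Rational(1, 2), Pow(M, -1))) = 1)
Function('T')(y) = Pow(y, 2)
Function('K')(a) = -25 (Function('K')(a) = Mul(5, -5) = -25)
S = Rational(-337, 14) (S = Add(Mul(-13, Pow(-14, -1)), -25) = Add(Mul(-13, Rational(-1, 14)), -25) = Add(Rational(13, 14), -25) = Rational(-337, 14) ≈ -24.071)
Mul(S, Function('T')(Function('t')(3))) = Mul(Rational(-337, 14), Pow(-2, 2)) = Mul(Rational(-337, 14), 4) = Rational(-674, 7)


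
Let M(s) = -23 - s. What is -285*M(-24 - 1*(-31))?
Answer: 8550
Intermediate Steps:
-285*M(-24 - 1*(-31)) = -285*(-23 - (-24 - 1*(-31))) = -285*(-23 - (-24 + 31)) = -285*(-23 - 1*7) = -285*(-23 - 7) = -285*(-30) = 8550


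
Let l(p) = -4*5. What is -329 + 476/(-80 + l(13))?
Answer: -8344/25 ≈ -333.76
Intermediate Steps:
l(p) = -20
-329 + 476/(-80 + l(13)) = -329 + 476/(-80 - 20) = -329 + 476/(-100) = -329 - 1/100*476 = -329 - 119/25 = -8344/25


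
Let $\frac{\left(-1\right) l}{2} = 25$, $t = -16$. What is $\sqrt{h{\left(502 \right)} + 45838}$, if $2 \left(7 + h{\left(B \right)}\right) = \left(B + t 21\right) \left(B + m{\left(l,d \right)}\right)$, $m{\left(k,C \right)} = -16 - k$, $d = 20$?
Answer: $\sqrt{90319} \approx 300.53$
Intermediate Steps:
$l = -50$ ($l = \left(-2\right) 25 = -50$)
$h{\left(B \right)} = -7 + \frac{\left(-336 + B\right) \left(34 + B\right)}{2}$ ($h{\left(B \right)} = -7 + \frac{\left(B - 336\right) \left(B - -34\right)}{2} = -7 + \frac{\left(B - 336\right) \left(B + \left(-16 + 50\right)\right)}{2} = -7 + \frac{\left(-336 + B\right) \left(B + 34\right)}{2} = -7 + \frac{\left(-336 + B\right) \left(34 + B\right)}{2}$)
$\sqrt{h{\left(502 \right)} + 45838} = \sqrt{\left(-5719 + \frac{502^{2}}{2} - 75802\right) + 45838} = \sqrt{\left(-5719 + \frac{1}{2} \cdot 252004 - 75802\right) + 45838} = \sqrt{\left(-5719 + 126002 - 75802\right) + 45838} = \sqrt{44481 + 45838} = \sqrt{90319}$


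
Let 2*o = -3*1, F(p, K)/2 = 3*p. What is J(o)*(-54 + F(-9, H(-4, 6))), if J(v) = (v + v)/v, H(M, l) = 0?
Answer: -216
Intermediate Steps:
F(p, K) = 6*p (F(p, K) = 2*(3*p) = 6*p)
o = -3/2 (o = (-3*1)/2 = (½)*(-3) = -3/2 ≈ -1.5000)
J(v) = 2 (J(v) = (2*v)/v = 2)
J(o)*(-54 + F(-9, H(-4, 6))) = 2*(-54 + 6*(-9)) = 2*(-54 - 54) = 2*(-108) = -216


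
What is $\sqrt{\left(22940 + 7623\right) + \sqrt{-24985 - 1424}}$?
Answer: $\sqrt{30563 + i \sqrt{26409}} \approx 174.82 + 0.4648 i$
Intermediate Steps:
$\sqrt{\left(22940 + 7623\right) + \sqrt{-24985 - 1424}} = \sqrt{30563 + \sqrt{-26409}} = \sqrt{30563 + i \sqrt{26409}}$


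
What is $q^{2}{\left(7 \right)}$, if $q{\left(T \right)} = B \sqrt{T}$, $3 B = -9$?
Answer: $63$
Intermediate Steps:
$B = -3$ ($B = \frac{1}{3} \left(-9\right) = -3$)
$q{\left(T \right)} = - 3 \sqrt{T}$
$q^{2}{\left(7 \right)} = \left(- 3 \sqrt{7}\right)^{2} = 63$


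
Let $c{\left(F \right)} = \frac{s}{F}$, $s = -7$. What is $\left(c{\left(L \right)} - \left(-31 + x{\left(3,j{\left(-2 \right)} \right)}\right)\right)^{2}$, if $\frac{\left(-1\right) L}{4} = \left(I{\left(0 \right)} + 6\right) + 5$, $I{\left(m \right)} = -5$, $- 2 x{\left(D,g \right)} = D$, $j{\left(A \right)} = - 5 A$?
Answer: $\frac{619369}{576} \approx 1075.3$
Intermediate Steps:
$x{\left(D,g \right)} = - \frac{D}{2}$
$L = -24$ ($L = - 4 \left(\left(-5 + 6\right) + 5\right) = - 4 \left(1 + 5\right) = \left(-4\right) 6 = -24$)
$c{\left(F \right)} = - \frac{7}{F}$
$\left(c{\left(L \right)} - \left(-31 + x{\left(3,j{\left(-2 \right)} \right)}\right)\right)^{2} = \left(- \frac{7}{-24} + \left(31 - \left(- \frac{1}{2}\right) 3\right)\right)^{2} = \left(\left(-7\right) \left(- \frac{1}{24}\right) + \left(31 - - \frac{3}{2}\right)\right)^{2} = \left(\frac{7}{24} + \left(31 + \frac{3}{2}\right)\right)^{2} = \left(\frac{7}{24} + \frac{65}{2}\right)^{2} = \left(\frac{787}{24}\right)^{2} = \frac{619369}{576}$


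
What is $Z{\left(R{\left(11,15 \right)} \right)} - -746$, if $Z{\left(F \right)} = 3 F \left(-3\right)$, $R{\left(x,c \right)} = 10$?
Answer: $656$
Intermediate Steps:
$Z{\left(F \right)} = - 9 F$
$Z{\left(R{\left(11,15 \right)} \right)} - -746 = \left(-9\right) 10 - -746 = -90 + 746 = 656$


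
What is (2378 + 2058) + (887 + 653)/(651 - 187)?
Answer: 514961/116 ≈ 4439.3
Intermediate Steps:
(2378 + 2058) + (887 + 653)/(651 - 187) = 4436 + 1540/464 = 4436 + 1540*(1/464) = 4436 + 385/116 = 514961/116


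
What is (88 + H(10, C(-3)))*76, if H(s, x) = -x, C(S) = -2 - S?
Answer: 6612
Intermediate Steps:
(88 + H(10, C(-3)))*76 = (88 - (-2 - 1*(-3)))*76 = (88 - (-2 + 3))*76 = (88 - 1*1)*76 = (88 - 1)*76 = 87*76 = 6612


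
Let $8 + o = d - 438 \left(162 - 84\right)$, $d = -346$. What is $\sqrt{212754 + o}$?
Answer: $6 \sqrt{4951} \approx 422.18$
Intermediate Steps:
$o = -34518$ ($o = -8 - \left(346 + 438 \left(162 - 84\right)\right) = -8 - 34510 = -34518$)
$\sqrt{212754 + o} = \sqrt{212754 - 34518} = \sqrt{178236} = 6 \sqrt{4951}$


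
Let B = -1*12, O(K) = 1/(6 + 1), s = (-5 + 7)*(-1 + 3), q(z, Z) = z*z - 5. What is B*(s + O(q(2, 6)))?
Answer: -348/7 ≈ -49.714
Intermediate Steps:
q(z, Z) = -5 + z² (q(z, Z) = z² - 5 = -5 + z²)
s = 4 (s = 2*2 = 4)
O(K) = ⅐ (O(K) = 1/7 = ⅐)
B = -12
B*(s + O(q(2, 6))) = -12*(4 + ⅐) = -12*29/7 = -348/7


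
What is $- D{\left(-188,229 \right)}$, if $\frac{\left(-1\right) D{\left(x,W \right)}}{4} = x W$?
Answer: $-172208$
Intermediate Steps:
$D{\left(x,W \right)} = - 4 W x$ ($D{\left(x,W \right)} = - 4 x W = - 4 W x$)
$- D{\left(-188,229 \right)} = - \left(-4\right) 229 \left(-188\right) = \left(-1\right) 172208 = -172208$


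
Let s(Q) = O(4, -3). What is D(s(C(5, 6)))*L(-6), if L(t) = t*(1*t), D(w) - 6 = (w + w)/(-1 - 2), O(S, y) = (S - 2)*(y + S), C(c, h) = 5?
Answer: 168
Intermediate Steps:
O(S, y) = (-2 + S)*(S + y)
s(Q) = 2 (s(Q) = 4² - 2*4 - 2*(-3) + 4*(-3) = 16 - 8 + 6 - 12 = 2)
D(w) = 6 - 2*w/3 (D(w) = 6 + (w + w)/(-1 - 2) = 6 + (2*w)/(-3) = 6 + (2*w)*(-⅓) = 6 - 2*w/3)
L(t) = t² (L(t) = t*t = t²)
D(s(C(5, 6)))*L(-6) = (6 - ⅔*2)*(-6)² = (6 - 4/3)*36 = (14/3)*36 = 168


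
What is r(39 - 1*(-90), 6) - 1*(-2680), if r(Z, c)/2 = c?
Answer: 2692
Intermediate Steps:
r(Z, c) = 2*c
r(39 - 1*(-90), 6) - 1*(-2680) = 2*6 - 1*(-2680) = 12 + 2680 = 2692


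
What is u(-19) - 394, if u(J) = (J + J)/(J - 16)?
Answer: -13752/35 ≈ -392.91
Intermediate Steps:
u(J) = 2*J/(-16 + J) (u(J) = (2*J)/(-16 + J) = 2*J/(-16 + J))
u(-19) - 394 = 2*(-19)/(-16 - 19) - 394 = 2*(-19)/(-35) - 394 = 2*(-19)*(-1/35) - 394 = 38/35 - 394 = -13752/35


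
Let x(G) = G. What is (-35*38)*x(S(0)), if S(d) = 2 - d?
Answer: -2660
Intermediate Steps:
(-35*38)*x(S(0)) = (-35*38)*(2 - 1*0) = -1330*(2 + 0) = -1330*2 = -2660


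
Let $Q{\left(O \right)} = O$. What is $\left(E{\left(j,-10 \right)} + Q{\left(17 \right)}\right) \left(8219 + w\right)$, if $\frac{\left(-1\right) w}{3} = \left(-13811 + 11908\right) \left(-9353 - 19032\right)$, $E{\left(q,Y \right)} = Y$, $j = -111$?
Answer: $-1134292222$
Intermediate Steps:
$w = -162049965$ ($w = - 3 \left(-13811 + 11908\right) \left(-9353 - 19032\right) = - 3 \left(\left(-1903\right) \left(-28385\right)\right) = \left(-3\right) 54016655 = -162049965$)
$\left(E{\left(j,-10 \right)} + Q{\left(17 \right)}\right) \left(8219 + w\right) = \left(-10 + 17\right) \left(8219 - 162049965\right) = 7 \left(-162041746\right) = -1134292222$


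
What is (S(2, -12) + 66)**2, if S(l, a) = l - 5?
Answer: 3969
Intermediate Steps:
S(l, a) = -5 + l
(S(2, -12) + 66)**2 = ((-5 + 2) + 66)**2 = (-3 + 66)**2 = 63**2 = 3969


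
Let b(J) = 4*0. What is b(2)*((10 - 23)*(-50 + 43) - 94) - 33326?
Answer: -33326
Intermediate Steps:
b(J) = 0
b(2)*((10 - 23)*(-50 + 43) - 94) - 33326 = 0*((10 - 23)*(-50 + 43) - 94) - 33326 = 0*(-13*(-7) - 94) - 33326 = 0*(91 - 94) - 33326 = 0*(-3) - 33326 = 0 - 33326 = -33326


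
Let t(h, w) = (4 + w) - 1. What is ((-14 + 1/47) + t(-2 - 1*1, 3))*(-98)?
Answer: 36750/47 ≈ 781.92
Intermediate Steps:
t(h, w) = 3 + w
((-14 + 1/47) + t(-2 - 1*1, 3))*(-98) = ((-14 + 1/47) + (3 + 3))*(-98) = ((-14 + 1/47) + 6)*(-98) = (-657/47 + 6)*(-98) = -375/47*(-98) = 36750/47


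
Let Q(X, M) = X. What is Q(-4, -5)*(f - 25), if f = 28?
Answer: -12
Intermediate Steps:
Q(-4, -5)*(f - 25) = -4*(28 - 25) = -4*3 = -12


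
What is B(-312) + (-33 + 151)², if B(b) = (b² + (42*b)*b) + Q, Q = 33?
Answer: 4199749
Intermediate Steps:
B(b) = 33 + 43*b² (B(b) = (b² + (42*b)*b) + 33 = (b² + 42*b²) + 33 = 43*b² + 33 = 33 + 43*b²)
B(-312) + (-33 + 151)² = (33 + 43*(-312)²) + (-33 + 151)² = (33 + 43*97344) + 118² = (33 + 4185792) + 13924 = 4185825 + 13924 = 4199749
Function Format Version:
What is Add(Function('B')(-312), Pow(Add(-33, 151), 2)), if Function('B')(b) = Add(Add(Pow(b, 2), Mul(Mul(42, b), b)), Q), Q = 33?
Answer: 4199749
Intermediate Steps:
Function('B')(b) = Add(33, Mul(43, Pow(b, 2))) (Function('B')(b) = Add(Add(Pow(b, 2), Mul(Mul(42, b), b)), 33) = Add(Add(Pow(b, 2), Mul(42, Pow(b, 2))), 33) = Add(Mul(43, Pow(b, 2)), 33) = Add(33, Mul(43, Pow(b, 2))))
Add(Function('B')(-312), Pow(Add(-33, 151), 2)) = Add(Add(33, Mul(43, Pow(-312, 2))), Pow(Add(-33, 151), 2)) = Add(Add(33, Mul(43, 97344)), Pow(118, 2)) = Add(Add(33, 4185792), 13924) = Add(4185825, 13924) = 4199749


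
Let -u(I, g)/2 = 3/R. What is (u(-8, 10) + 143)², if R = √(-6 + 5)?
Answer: 20413 + 1716*I ≈ 20413.0 + 1716.0*I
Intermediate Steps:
R = I (R = √(-1) = I ≈ 1.0*I)
u(I, g) = 6*I (u(I, g) = -6/I = -6*(-I) = -(-6)*I = 6*I)
(u(-8, 10) + 143)² = (6*I + 143)² = (143 + 6*I)²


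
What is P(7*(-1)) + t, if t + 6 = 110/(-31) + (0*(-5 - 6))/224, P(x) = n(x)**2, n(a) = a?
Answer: 1223/31 ≈ 39.452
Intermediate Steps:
P(x) = x**2
t = -296/31 (t = -6 + (110/(-31) + (0*(-5 - 6))/224) = -6 + (110*(-1/31) + (0*(-11))*(1/224)) = -6 + (-110/31 + 0*(1/224)) = -6 + (-110/31 + 0) = -6 - 110/31 = -296/31 ≈ -9.5484)
P(7*(-1)) + t = (7*(-1))**2 - 296/31 = (-7)**2 - 296/31 = 49 - 296/31 = 1223/31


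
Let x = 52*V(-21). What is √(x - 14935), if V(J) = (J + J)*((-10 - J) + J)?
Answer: √6905 ≈ 83.096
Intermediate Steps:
V(J) = -20*J (V(J) = (2*J)*(-10) = -20*J)
x = 21840 (x = 52*(-20*(-21)) = 52*420 = 21840)
√(x - 14935) = √(21840 - 14935) = √6905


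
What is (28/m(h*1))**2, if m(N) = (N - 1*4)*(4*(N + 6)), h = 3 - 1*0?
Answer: 49/81 ≈ 0.60494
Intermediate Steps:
h = 3 (h = 3 + 0 = 3)
m(N) = (-4 + N)*(24 + 4*N) (m(N) = (N - 4)*(4*(6 + N)) = (-4 + N)*(24 + 4*N))
(28/m(h*1))**2 = (28/(-96 + 4*(3*1)**2 + 8*(3*1)))**2 = (28/(-96 + 4*3**2 + 8*3))**2 = (28/(-96 + 4*9 + 24))**2 = (28/(-96 + 36 + 24))**2 = (28/(-36))**2 = (28*(-1/36))**2 = (-7/9)**2 = 49/81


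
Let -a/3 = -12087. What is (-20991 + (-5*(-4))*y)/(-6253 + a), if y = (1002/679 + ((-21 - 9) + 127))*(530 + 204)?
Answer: 967325311/20375432 ≈ 47.475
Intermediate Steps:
y = 49078910/679 (y = (1002*(1/679) + (-30 + 127))*734 = (1002/679 + 97)*734 = (66865/679)*734 = 49078910/679 ≈ 72281.)
a = 36261 (a = -3*(-12087) = 36261)
(-20991 + (-5*(-4))*y)/(-6253 + a) = (-20991 - 5*(-4)*(49078910/679))/(-6253 + 36261) = (-20991 + 20*(49078910/679))/30008 = (-20991 + 981578200/679)*(1/30008) = (967325311/679)*(1/30008) = 967325311/20375432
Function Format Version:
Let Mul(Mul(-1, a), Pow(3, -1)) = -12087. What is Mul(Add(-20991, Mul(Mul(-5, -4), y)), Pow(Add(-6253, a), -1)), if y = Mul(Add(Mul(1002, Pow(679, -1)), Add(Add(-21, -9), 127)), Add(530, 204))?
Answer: Rational(967325311, 20375432) ≈ 47.475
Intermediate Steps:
y = Rational(49078910, 679) (y = Mul(Add(Mul(1002, Rational(1, 679)), Add(-30, 127)), 734) = Mul(Add(Rational(1002, 679), 97), 734) = Mul(Rational(66865, 679), 734) = Rational(49078910, 679) ≈ 72281.)
a = 36261 (a = Mul(-3, -12087) = 36261)
Mul(Add(-20991, Mul(Mul(-5, -4), y)), Pow(Add(-6253, a), -1)) = Mul(Add(-20991, Mul(Mul(-5, -4), Rational(49078910, 679))), Pow(Add(-6253, 36261), -1)) = Mul(Add(-20991, Mul(20, Rational(49078910, 679))), Pow(30008, -1)) = Mul(Add(-20991, Rational(981578200, 679)), Rational(1, 30008)) = Mul(Rational(967325311, 679), Rational(1, 30008)) = Rational(967325311, 20375432)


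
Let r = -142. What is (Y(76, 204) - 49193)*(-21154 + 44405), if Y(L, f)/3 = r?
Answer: -1153691369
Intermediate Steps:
Y(L, f) = -426 (Y(L, f) = 3*(-142) = -426)
(Y(76, 204) - 49193)*(-21154 + 44405) = (-426 - 49193)*(-21154 + 44405) = -49619*23251 = -1153691369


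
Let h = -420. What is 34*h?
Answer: -14280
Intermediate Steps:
34*h = 34*(-420) = -14280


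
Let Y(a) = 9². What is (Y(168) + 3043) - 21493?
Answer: -18369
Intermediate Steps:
Y(a) = 81
(Y(168) + 3043) - 21493 = (81 + 3043) - 21493 = 3124 - 21493 = -18369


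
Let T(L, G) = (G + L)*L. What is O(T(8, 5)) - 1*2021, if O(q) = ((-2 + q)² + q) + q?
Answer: 8591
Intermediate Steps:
T(L, G) = L*(G + L)
O(q) = (-2 + q)² + 2*q (O(q) = (q + (-2 + q)²) + q = (-2 + q)² + 2*q)
O(T(8, 5)) - 1*2021 = ((-2 + 8*(5 + 8))² + 2*(8*(5 + 8))) - 1*2021 = ((-2 + 8*13)² + 2*(8*13)) - 2021 = ((-2 + 104)² + 2*104) - 2021 = (102² + 208) - 2021 = (10404 + 208) - 2021 = 10612 - 2021 = 8591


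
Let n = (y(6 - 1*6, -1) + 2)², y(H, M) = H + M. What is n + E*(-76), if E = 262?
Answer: -19911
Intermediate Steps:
n = 1 (n = (((6 - 1*6) - 1) + 2)² = (((6 - 6) - 1) + 2)² = ((0 - 1) + 2)² = (-1 + 2)² = 1² = 1)
n + E*(-76) = 1 + 262*(-76) = 1 - 19912 = -19911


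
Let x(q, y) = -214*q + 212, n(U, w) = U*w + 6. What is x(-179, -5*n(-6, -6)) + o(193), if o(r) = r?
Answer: 38711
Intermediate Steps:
n(U, w) = 6 + U*w
x(q, y) = 212 - 214*q
x(-179, -5*n(-6, -6)) + o(193) = (212 - 214*(-179)) + 193 = (212 + 38306) + 193 = 38518 + 193 = 38711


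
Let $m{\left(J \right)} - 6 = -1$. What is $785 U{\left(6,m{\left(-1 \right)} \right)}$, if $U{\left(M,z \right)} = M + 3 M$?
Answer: $18840$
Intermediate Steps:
$m{\left(J \right)} = 5$ ($m{\left(J \right)} = 6 - 1 = 5$)
$U{\left(M,z \right)} = 4 M$
$785 U{\left(6,m{\left(-1 \right)} \right)} = 785 \cdot 4 \cdot 6 = 785 \cdot 24 = 18840$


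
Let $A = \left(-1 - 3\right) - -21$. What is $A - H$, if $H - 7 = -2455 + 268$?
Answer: $2197$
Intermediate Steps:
$A = 17$ ($A = -4 + 21 = 17$)
$H = -2180$ ($H = 7 + \left(-2455 + 268\right) = 7 - 2187 = -2180$)
$A - H = 17 - -2180 = 17 + 2180 = 2197$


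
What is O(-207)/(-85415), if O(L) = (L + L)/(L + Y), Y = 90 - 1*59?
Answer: -207/7516520 ≈ -2.7539e-5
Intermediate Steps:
Y = 31 (Y = 90 - 59 = 31)
O(L) = 2*L/(31 + L) (O(L) = (L + L)/(L + 31) = (2*L)/(31 + L) = 2*L/(31 + L))
O(-207)/(-85415) = (2*(-207)/(31 - 207))/(-85415) = (2*(-207)/(-176))*(-1/85415) = (2*(-207)*(-1/176))*(-1/85415) = (207/88)*(-1/85415) = -207/7516520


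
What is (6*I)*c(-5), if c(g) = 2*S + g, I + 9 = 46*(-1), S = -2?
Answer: 2970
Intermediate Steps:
I = -55 (I = -9 + 46*(-1) = -9 - 46 = -55)
c(g) = -4 + g (c(g) = 2*(-2) + g = -4 + g)
(6*I)*c(-5) = (6*(-55))*(-4 - 5) = -330*(-9) = 2970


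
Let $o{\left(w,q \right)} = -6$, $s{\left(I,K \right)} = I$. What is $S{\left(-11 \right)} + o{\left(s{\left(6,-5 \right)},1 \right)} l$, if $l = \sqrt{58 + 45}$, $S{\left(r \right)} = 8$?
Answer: $8 - 6 \sqrt{103} \approx -52.893$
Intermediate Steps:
$l = \sqrt{103} \approx 10.149$
$S{\left(-11 \right)} + o{\left(s{\left(6,-5 \right)},1 \right)} l = 8 - 6 \sqrt{103}$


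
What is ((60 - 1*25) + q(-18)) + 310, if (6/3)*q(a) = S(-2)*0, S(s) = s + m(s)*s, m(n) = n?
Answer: 345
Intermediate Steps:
S(s) = s + s**2 (S(s) = s + s*s = s + s**2)
q(a) = 0 (q(a) = (-2*(1 - 2)*0)/2 = (-2*(-1)*0)/2 = (2*0)/2 = (1/2)*0 = 0)
((60 - 1*25) + q(-18)) + 310 = ((60 - 1*25) + 0) + 310 = ((60 - 25) + 0) + 310 = (35 + 0) + 310 = 35 + 310 = 345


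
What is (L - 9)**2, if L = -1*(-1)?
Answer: 64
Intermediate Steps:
L = 1
(L - 9)**2 = (1 - 9)**2 = (-8)**2 = 64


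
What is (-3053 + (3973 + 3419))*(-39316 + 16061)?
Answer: -100903445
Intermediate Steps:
(-3053 + (3973 + 3419))*(-39316 + 16061) = (-3053 + 7392)*(-23255) = 4339*(-23255) = -100903445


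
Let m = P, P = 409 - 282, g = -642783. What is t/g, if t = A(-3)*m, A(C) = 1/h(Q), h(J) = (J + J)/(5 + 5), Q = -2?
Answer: 635/1285566 ≈ 0.00049395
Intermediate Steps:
h(J) = J/5 (h(J) = (2*J)/10 = (2*J)*(⅒) = J/5)
P = 127
m = 127
A(C) = -5/2 (A(C) = 1/((⅕)*(-2)) = 1/(-⅖) = -5/2)
t = -635/2 (t = -5/2*127 = -635/2 ≈ -317.50)
t/g = -635/2/(-642783) = -635/2*(-1/642783) = 635/1285566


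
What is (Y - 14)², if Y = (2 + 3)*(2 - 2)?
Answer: 196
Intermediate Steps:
Y = 0 (Y = 5*0 = 0)
(Y - 14)² = (0 - 14)² = (-14)² = 196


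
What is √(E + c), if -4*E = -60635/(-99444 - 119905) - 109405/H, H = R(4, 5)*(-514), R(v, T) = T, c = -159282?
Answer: I*√8099411273631878756062/225490772 ≈ 399.11*I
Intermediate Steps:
H = -2570 (H = 5*(-514) = -2570)
E = -4830741859/450981544 (E = -(-60635/(-99444 - 119905) - 109405/(-2570))/4 = -(-60635/(-219349) - 109405*(-1/2570))/4 = -(-60635*(-1/219349) + 21881/514)/4 = -(60635/219349 + 21881/514)/4 = -¼*4830741859/112745386 = -4830741859/450981544 ≈ -10.712)
√(E + c) = √(-4830741859/450981544 - 159282) = √(-71838073033267/450981544) = I*√8099411273631878756062/225490772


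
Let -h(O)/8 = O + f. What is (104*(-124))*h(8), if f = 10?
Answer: 1857024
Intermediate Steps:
h(O) = -80 - 8*O (h(O) = -8*(O + 10) = -8*(10 + O) = -80 - 8*O)
(104*(-124))*h(8) = (104*(-124))*(-80 - 8*8) = -12896*(-80 - 64) = -12896*(-144) = 1857024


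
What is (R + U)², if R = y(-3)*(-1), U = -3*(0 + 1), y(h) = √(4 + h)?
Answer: 16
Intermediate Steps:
U = -3 (U = -3*1 = -3)
R = -1 (R = √(4 - 3)*(-1) = √1*(-1) = 1*(-1) = -1)
(R + U)² = (-1 - 3)² = (-4)² = 16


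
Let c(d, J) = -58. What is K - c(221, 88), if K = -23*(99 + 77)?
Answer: -3990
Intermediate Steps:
K = -4048 (K = -23*176 = -4048)
K - c(221, 88) = -4048 - 1*(-58) = -4048 + 58 = -3990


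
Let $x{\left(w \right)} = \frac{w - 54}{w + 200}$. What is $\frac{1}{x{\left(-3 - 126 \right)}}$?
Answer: $- \frac{71}{183} \approx -0.38798$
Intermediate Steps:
$x{\left(w \right)} = \frac{-54 + w}{200 + w}$
$\frac{1}{x{\left(-3 - 126 \right)}} = \frac{1}{\frac{1}{200 - 129} \left(-54 - 129\right)} = \frac{1}{\frac{1}{71} \left(-183\right)} = \frac{1}{- \frac{183}{71}} = - \frac{71}{183}$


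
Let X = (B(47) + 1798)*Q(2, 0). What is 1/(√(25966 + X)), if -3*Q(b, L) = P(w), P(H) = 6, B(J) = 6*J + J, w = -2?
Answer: √1357/5428 ≈ 0.0067866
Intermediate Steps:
B(J) = 7*J
Q(b, L) = -2 (Q(b, L) = -⅓*6 = -2)
X = -4254 (X = (7*47 + 1798)*(-2) = (329 + 1798)*(-2) = 2127*(-2) = -4254)
1/(√(25966 + X)) = 1/(√(25966 - 4254)) = 1/(√21712) = 1/(4*√1357) = √1357/5428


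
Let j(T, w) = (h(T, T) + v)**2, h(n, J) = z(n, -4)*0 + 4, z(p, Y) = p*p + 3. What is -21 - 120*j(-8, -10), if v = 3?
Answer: -5901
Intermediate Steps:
z(p, Y) = 3 + p**2 (z(p, Y) = p**2 + 3 = 3 + p**2)
h(n, J) = 4 (h(n, J) = (3 + n**2)*0 + 4 = 0 + 4 = 4)
j(T, w) = 49 (j(T, w) = (4 + 3)**2 = 7**2 = 49)
-21 - 120*j(-8, -10) = -21 - 120*49 = -21 - 5880 = -5901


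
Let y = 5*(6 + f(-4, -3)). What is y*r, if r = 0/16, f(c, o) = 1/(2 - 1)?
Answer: 0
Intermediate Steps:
f(c, o) = 1 (f(c, o) = 1/1 = 1)
r = 0 (r = 0*(1/16) = 0)
y = 35 (y = 5*(6 + 1) = 5*7 = 35)
y*r = 35*0 = 0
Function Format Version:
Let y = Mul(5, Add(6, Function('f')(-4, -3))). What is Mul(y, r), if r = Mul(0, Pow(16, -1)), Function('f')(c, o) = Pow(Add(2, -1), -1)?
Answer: 0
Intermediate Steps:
Function('f')(c, o) = 1 (Function('f')(c, o) = Pow(1, -1) = 1)
r = 0 (r = Mul(0, Rational(1, 16)) = 0)
y = 35 (y = Mul(5, Add(6, 1)) = Mul(5, 7) = 35)
Mul(y, r) = Mul(35, 0) = 0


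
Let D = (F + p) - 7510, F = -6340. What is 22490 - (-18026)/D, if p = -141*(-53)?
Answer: 143400704/6377 ≈ 22487.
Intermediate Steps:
p = 7473
D = -6377 (D = (-6340 + 7473) - 7510 = 1133 - 7510 = -6377)
22490 - (-18026)/D = 22490 - (-18026)/(-6377) = 22490 - (-18026)*(-1)/6377 = 22490 - 1*18026/6377 = 22490 - 18026/6377 = 143400704/6377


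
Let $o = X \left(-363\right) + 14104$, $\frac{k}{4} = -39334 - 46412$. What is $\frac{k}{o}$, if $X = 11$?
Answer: $- \frac{342984}{10111} \approx -33.922$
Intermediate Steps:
$k = -342984$ ($k = 4 \left(-39334 - 46412\right) = 4 \left(-85746\right) = -342984$)
$o = 10111$ ($o = 11 \left(-363\right) + 14104 = -3993 + 14104 = 10111$)
$\frac{k}{o} = - \frac{342984}{10111}$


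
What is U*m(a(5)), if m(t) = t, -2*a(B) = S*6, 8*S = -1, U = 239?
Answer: 717/8 ≈ 89.625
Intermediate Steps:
S = -⅛ (S = (⅛)*(-1) = -⅛ ≈ -0.12500)
a(B) = 3/8 (a(B) = -(-1)*6/16 = -½*(-¾) = 3/8)
U*m(a(5)) = 239*(3/8) = 717/8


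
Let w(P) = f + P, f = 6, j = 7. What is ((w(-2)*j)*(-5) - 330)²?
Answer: 220900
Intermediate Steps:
w(P) = 6 + P
((w(-2)*j)*(-5) - 330)² = (((6 - 2)*7)*(-5) - 330)² = ((4*7)*(-5) - 330)² = (28*(-5) - 330)² = (-140 - 330)² = (-470)² = 220900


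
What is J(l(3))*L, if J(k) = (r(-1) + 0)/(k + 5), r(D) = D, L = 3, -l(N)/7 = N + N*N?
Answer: 3/79 ≈ 0.037975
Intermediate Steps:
l(N) = -7*N - 7*N² (l(N) = -7*(N + N*N) = -7*(N + N²) = -7*N - 7*N²)
J(k) = -1/(5 + k) (J(k) = (-1 + 0)/(k + 5) = -1/(5 + k))
J(l(3))*L = -1/(5 - 7*3*(1 + 3))*3 = -1/(5 - 7*3*4)*3 = -1/(5 - 84)*3 = -1/(-79)*3 = -1*(-1/79)*3 = (1/79)*3 = 3/79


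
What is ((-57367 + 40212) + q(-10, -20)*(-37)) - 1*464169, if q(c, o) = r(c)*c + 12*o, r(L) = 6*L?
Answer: -494644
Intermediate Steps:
q(c, o) = 6*c² + 12*o (q(c, o) = (6*c)*c + 12*o = 6*c² + 12*o)
((-57367 + 40212) + q(-10, -20)*(-37)) - 1*464169 = ((-57367 + 40212) + (6*(-10)² + 12*(-20))*(-37)) - 1*464169 = (-17155 + (6*100 - 240)*(-37)) - 464169 = (-17155 + (600 - 240)*(-37)) - 464169 = (-17155 + 360*(-37)) - 464169 = (-17155 - 13320) - 464169 = -30475 - 464169 = -494644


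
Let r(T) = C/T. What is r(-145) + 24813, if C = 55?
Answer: 719566/29 ≈ 24813.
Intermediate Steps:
r(T) = 55/T
r(-145) + 24813 = 55/(-145) + 24813 = 55*(-1/145) + 24813 = -11/29 + 24813 = 719566/29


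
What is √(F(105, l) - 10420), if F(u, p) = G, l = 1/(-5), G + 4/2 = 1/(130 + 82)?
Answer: I*√117101539/106 ≈ 102.09*I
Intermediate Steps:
G = -423/212 (G = -2 + 1/(130 + 82) = -2 + 1/212 = -423/212 ≈ -1.9953)
l = -⅕ ≈ -0.20000
F(u, p) = -423/212
√(F(105, l) - 10420) = √(-423/212 - 10420) = √(-2209463/212) = I*√117101539/106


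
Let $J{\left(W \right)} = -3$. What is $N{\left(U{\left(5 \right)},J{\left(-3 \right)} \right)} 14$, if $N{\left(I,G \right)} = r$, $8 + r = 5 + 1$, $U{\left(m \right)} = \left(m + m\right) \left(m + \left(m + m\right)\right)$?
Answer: $-28$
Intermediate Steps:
$U{\left(m \right)} = 6 m^{2}$ ($U{\left(m \right)} = 2 m \left(m + 2 m\right) = 2 m 3 m = 6 m^{2}$)
$r = -2$ ($r = -8 + \left(5 + 1\right) = -8 + 6 = -2$)
$N{\left(I,G \right)} = -2$
$N{\left(U{\left(5 \right)},J{\left(-3 \right)} \right)} 14 = \left(-2\right) 14 = -28$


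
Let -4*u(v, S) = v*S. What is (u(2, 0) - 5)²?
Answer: 25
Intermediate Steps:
u(v, S) = -S*v/4 (u(v, S) = -v*S/4 = -S*v/4)
(u(2, 0) - 5)² = (-¼*0*2 - 5)² = (0 - 5)² = (-5)² = 25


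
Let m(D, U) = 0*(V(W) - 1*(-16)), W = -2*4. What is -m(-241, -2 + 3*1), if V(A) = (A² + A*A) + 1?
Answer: 0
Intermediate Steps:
W = -8
V(A) = 1 + 2*A² (V(A) = (A² + A²) + 1 = 2*A² + 1 = 1 + 2*A²)
m(D, U) = 0 (m(D, U) = 0*((1 + 2*(-8)²) - 1*(-16)) = 0*((1 + 2*64) + 16) = 0*((1 + 128) + 16) = 0*(129 + 16) = 0*145 = 0)
-m(-241, -2 + 3*1) = -1*0 = 0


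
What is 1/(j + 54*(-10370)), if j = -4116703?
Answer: -1/4676683 ≈ -2.1383e-7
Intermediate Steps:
1/(j + 54*(-10370)) = 1/(-4116703 + 54*(-10370)) = 1/(-4116703 - 559980) = 1/(-4676683) = -1/4676683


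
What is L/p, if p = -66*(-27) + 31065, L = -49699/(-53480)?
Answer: 49699/1756657560 ≈ 2.8292e-5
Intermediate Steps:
L = 49699/53480 (L = -49699*(-1/53480) = 49699/53480 ≈ 0.92930)
p = 32847 (p = 1782 + 31065 = 32847)
L/p = (49699/53480)/32847 = (49699/53480)*(1/32847) = 49699/1756657560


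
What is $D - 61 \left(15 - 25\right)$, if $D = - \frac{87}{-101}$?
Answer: $\frac{61697}{101} \approx 610.86$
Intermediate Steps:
$D = \frac{87}{101}$ ($D = \left(-87\right) \left(- \frac{1}{101}\right) = \frac{87}{101} \approx 0.86139$)
$D - 61 \left(15 - 25\right) = \frac{87}{101} - 61 \left(15 - 25\right) = \frac{87}{101} - -610 = \frac{87}{101} + 610 = \frac{61697}{101}$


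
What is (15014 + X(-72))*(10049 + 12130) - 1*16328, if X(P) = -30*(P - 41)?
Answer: 408165988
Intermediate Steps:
X(P) = 1230 - 30*P (X(P) = -30*(-41 + P) = 1230 - 30*P)
(15014 + X(-72))*(10049 + 12130) - 1*16328 = (15014 + (1230 - 30*(-72)))*(10049 + 12130) - 1*16328 = (15014 + (1230 + 2160))*22179 - 16328 = (15014 + 3390)*22179 - 16328 = 18404*22179 - 16328 = 408182316 - 16328 = 408165988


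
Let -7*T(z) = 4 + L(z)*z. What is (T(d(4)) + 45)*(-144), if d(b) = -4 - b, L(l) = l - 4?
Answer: -30960/7 ≈ -4422.9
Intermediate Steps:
L(l) = -4 + l
T(z) = -4/7 - z*(-4 + z)/7 (T(z) = -(4 + (-4 + z)*z)/7 = -(4 + z*(-4 + z))/7 = -4/7 - z*(-4 + z)/7)
(T(d(4)) + 45)*(-144) = ((-4/7 - (-4 - 1*4)*(-4 + (-4 - 1*4))/7) + 45)*(-144) = ((-4/7 - (-4 - 4)*(-4 + (-4 - 4))/7) + 45)*(-144) = ((-4/7 - ⅐*(-8)*(-4 - 8)) + 45)*(-144) = ((-4/7 - ⅐*(-8)*(-12)) + 45)*(-144) = ((-4/7 - 96/7) + 45)*(-144) = (-100/7 + 45)*(-144) = (215/7)*(-144) = -30960/7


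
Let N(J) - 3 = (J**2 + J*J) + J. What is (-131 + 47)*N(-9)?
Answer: -13104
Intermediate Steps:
N(J) = 3 + J + 2*J**2 (N(J) = 3 + ((J**2 + J*J) + J) = 3 + ((J**2 + J**2) + J) = 3 + (2*J**2 + J) = 3 + (J + 2*J**2) = 3 + J + 2*J**2)
(-131 + 47)*N(-9) = (-131 + 47)*(3 - 9 + 2*(-9)**2) = -84*(3 - 9 + 2*81) = -84*(3 - 9 + 162) = -84*156 = -13104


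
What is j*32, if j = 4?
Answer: 128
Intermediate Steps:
j*32 = 4*32 = 128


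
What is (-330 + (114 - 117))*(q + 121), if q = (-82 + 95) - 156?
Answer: 7326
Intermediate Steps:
q = -143 (q = 13 - 156 = -143)
(-330 + (114 - 117))*(q + 121) = (-330 + (114 - 117))*(-143 + 121) = (-330 - 3)*(-22) = -333*(-22) = 7326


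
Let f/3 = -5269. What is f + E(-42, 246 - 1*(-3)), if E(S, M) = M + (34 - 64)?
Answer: -15588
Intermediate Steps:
f = -15807 (f = 3*(-5269) = -15807)
E(S, M) = -30 + M (E(S, M) = M - 30 = -30 + M)
f + E(-42, 246 - 1*(-3)) = -15807 + (-30 + (246 - 1*(-3))) = -15807 + (-30 + (246 + 3)) = -15807 + (-30 + 249) = -15807 + 219 = -15588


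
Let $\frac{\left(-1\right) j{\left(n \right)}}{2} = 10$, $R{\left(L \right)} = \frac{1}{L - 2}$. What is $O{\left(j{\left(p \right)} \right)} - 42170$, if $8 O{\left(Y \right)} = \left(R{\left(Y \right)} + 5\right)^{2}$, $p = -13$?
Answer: $- \frac{163270359}{3872} \approx -42167.0$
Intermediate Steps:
$R{\left(L \right)} = \frac{1}{-2 + L}$
$j{\left(n \right)} = -20$ ($j{\left(n \right)} = \left(-2\right) 10 = -20$)
$O{\left(Y \right)} = \frac{\left(5 + \frac{1}{-2 + Y}\right)^{2}}{8}$ ($O{\left(Y \right)} = \frac{\left(\frac{1}{-2 + Y} + 5\right)^{2}}{8} = \frac{\left(5 + \frac{1}{-2 + Y}\right)^{2}}{8}$)
$O{\left(j{\left(p \right)} \right)} - 42170 = \frac{\left(-9 + 5 \left(-20\right)\right)^{2}}{8 \left(-2 - 20\right)^{2}} - 42170 = \frac{\left(-9 - 100\right)^{2}}{8 \cdot 484} - 42170 = \frac{1}{8} \left(-109\right)^{2} \cdot \frac{1}{484} - 42170 = \frac{1}{8} \cdot 11881 \cdot \frac{1}{484} - 42170 = \frac{11881}{3872} - 42170 = - \frac{163270359}{3872}$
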